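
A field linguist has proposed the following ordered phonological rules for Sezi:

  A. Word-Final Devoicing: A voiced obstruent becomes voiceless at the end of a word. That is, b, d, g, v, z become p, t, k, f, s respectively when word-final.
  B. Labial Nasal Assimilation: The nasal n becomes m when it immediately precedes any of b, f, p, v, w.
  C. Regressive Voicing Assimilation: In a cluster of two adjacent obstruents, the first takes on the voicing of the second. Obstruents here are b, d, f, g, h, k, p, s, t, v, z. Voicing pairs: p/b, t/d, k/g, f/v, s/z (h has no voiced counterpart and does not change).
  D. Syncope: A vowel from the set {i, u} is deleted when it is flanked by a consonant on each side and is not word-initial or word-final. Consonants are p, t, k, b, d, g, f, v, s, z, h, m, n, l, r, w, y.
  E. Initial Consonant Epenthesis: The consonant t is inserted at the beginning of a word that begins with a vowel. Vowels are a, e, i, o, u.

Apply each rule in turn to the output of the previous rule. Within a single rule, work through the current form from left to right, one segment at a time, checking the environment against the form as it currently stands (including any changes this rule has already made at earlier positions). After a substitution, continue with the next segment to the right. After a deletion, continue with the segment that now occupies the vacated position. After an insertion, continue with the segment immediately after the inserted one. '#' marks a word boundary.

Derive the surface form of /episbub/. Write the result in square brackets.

[tepzbp]

A Word-Final Devoicing: [episbub] → [episbup]
B Labial Nasal Assimilation: no change — [episbup]
C Regressive Voicing Assimilation: [episbup] → [epizbup]
D Syncope: [epizbup] → [epzbp]
E Initial Consonant Epenthesis: [epzbp] → [tepzbp]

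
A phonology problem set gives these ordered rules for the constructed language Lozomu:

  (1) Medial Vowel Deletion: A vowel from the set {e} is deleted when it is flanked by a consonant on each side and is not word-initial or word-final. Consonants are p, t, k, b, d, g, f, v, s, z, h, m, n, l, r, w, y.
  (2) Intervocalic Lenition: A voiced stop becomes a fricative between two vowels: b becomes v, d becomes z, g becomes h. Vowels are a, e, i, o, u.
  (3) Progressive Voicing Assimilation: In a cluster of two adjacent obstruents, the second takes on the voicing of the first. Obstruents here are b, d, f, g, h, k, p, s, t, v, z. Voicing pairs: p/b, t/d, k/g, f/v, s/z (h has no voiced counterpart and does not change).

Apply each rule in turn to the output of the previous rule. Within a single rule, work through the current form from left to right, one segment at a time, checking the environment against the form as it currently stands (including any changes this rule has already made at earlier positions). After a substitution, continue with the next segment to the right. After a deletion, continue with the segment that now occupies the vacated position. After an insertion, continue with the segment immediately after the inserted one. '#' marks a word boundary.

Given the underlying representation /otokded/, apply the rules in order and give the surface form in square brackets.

[otoktt]

(1) Medial Vowel Deletion: [otokded] → [otokdd]
(2) Intervocalic Lenition: no change — [otokdd]
(3) Progressive Voicing Assimilation: [otokdd] → [otoktt]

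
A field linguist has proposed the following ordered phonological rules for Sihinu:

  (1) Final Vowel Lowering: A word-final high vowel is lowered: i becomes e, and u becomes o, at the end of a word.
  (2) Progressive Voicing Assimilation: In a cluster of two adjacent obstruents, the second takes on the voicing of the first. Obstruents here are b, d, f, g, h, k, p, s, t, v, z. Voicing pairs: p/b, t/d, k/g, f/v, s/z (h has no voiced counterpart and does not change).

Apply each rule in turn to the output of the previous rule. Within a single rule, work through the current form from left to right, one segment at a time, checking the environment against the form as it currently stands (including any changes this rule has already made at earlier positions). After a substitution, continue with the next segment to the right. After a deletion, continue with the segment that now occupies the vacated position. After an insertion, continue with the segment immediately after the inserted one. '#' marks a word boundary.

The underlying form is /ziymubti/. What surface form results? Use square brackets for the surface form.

(1) Final Vowel Lowering: [ziymubti] → [ziymubte]
(2) Progressive Voicing Assimilation: [ziymubte] → [ziymubde]

[ziymubde]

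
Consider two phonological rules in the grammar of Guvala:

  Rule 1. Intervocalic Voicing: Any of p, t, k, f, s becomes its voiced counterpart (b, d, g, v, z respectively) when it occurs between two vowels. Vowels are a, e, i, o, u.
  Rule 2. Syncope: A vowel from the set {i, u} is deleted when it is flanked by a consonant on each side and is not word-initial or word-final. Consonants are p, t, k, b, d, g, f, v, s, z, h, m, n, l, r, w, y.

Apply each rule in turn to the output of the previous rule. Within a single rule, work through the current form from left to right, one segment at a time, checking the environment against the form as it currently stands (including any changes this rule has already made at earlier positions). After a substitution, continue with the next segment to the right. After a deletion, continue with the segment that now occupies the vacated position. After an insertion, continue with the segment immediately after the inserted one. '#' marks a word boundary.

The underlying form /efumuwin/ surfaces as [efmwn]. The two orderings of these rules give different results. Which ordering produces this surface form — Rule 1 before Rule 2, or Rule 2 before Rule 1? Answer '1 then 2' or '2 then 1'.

Order 1 then 2:
  1 Intervocalic Voicing: [efumuwin] → [evumuwin]
  2 Syncope: [evumuwin] → [evmwn]
  result: [evmwn]
Order 2 then 1:
  2 Syncope: [efumuwin] → [efmwn]
  1 Intervocalic Voicing: no change — [efmwn]
  result: [efmwn]

2 then 1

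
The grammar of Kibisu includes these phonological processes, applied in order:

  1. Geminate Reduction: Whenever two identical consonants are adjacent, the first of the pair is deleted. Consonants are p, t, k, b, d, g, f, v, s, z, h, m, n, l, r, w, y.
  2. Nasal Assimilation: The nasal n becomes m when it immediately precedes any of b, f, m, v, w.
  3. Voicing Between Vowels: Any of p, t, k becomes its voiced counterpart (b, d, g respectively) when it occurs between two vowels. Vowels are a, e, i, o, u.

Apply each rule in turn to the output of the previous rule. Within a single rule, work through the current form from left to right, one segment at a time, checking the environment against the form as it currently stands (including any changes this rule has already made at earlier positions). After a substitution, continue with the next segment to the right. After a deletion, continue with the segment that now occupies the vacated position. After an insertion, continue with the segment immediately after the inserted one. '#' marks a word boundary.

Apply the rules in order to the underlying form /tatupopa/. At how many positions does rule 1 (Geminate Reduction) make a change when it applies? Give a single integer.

1 Geminate Reduction: no change — [tatupopa]
2 Nasal Assimilation: no change — [tatupopa]
3 Voicing Between Vowels: [tatupopa] → [taduboba]
Rule 1 changed 0 position(s).

0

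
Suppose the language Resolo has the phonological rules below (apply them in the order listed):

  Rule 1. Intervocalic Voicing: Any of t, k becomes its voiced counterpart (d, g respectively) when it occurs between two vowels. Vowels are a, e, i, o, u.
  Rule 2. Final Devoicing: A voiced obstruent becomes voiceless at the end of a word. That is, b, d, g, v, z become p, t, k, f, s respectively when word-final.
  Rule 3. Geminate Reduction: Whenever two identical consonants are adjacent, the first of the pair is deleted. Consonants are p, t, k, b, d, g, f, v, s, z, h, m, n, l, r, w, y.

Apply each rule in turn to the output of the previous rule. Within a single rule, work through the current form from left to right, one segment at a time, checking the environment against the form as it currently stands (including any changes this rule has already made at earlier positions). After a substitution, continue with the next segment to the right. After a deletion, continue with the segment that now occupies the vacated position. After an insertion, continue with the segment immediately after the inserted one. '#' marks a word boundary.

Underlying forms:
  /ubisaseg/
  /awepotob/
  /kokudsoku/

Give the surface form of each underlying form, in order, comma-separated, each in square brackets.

[ubisasek], [awepodop], [kogudsogu]

/ubisaseg/:
  Rule 1 Intervocalic Voicing: no change — [ubisaseg]
  Rule 2 Final Devoicing: [ubisaseg] → [ubisasek]
  Rule 3 Geminate Reduction: no change — [ubisasek]
/awepotob/:
  Rule 1 Intervocalic Voicing: [awepotob] → [awepodob]
  Rule 2 Final Devoicing: [awepodob] → [awepodop]
  Rule 3 Geminate Reduction: no change — [awepodop]
/kokudsoku/:
  Rule 1 Intervocalic Voicing: [kokudsoku] → [kogudsogu]
  Rule 2 Final Devoicing: no change — [kogudsogu]
  Rule 3 Geminate Reduction: no change — [kogudsogu]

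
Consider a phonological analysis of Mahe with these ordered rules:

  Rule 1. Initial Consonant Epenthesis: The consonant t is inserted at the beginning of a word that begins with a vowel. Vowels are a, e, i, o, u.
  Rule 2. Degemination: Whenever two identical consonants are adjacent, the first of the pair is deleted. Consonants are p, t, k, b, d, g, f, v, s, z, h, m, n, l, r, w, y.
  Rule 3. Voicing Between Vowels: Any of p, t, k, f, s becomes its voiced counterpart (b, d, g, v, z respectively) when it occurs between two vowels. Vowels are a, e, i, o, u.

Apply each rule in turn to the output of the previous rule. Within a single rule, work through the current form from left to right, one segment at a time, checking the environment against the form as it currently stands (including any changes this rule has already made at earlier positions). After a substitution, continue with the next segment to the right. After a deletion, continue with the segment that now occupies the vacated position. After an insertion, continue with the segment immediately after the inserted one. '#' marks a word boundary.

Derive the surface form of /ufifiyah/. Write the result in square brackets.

[tuviviyah]

Rule 1 Initial Consonant Epenthesis: [ufifiyah] → [tufifiyah]
Rule 2 Degemination: no change — [tufifiyah]
Rule 3 Voicing Between Vowels: [tufifiyah] → [tuviviyah]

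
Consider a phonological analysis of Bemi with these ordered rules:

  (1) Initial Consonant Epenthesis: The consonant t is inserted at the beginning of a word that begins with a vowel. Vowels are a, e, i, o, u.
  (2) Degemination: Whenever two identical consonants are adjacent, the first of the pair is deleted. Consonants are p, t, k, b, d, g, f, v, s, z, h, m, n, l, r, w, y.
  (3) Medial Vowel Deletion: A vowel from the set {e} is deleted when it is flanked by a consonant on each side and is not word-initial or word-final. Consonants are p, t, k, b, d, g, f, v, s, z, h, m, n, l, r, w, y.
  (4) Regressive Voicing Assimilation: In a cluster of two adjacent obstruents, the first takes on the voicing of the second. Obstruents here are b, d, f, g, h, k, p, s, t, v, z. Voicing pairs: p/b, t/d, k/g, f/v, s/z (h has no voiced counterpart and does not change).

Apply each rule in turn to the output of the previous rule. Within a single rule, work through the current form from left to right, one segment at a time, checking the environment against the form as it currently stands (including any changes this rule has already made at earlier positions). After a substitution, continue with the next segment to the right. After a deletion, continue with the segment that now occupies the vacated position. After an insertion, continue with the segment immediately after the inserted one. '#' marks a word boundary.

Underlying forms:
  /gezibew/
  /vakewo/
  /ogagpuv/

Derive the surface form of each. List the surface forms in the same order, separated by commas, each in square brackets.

/gezibew/:
  (1) Initial Consonant Epenthesis: no change — [gezibew]
  (2) Degemination: no change — [gezibew]
  (3) Medial Vowel Deletion: [gezibew] → [gzibw]
  (4) Regressive Voicing Assimilation: no change — [gzibw]
/vakewo/:
  (1) Initial Consonant Epenthesis: no change — [vakewo]
  (2) Degemination: no change — [vakewo]
  (3) Medial Vowel Deletion: [vakewo] → [vakwo]
  (4) Regressive Voicing Assimilation: no change — [vakwo]
/ogagpuv/:
  (1) Initial Consonant Epenthesis: [ogagpuv] → [togagpuv]
  (2) Degemination: no change — [togagpuv]
  (3) Medial Vowel Deletion: no change — [togagpuv]
  (4) Regressive Voicing Assimilation: [togagpuv] → [togakpuv]

[gzibw], [vakwo], [togakpuv]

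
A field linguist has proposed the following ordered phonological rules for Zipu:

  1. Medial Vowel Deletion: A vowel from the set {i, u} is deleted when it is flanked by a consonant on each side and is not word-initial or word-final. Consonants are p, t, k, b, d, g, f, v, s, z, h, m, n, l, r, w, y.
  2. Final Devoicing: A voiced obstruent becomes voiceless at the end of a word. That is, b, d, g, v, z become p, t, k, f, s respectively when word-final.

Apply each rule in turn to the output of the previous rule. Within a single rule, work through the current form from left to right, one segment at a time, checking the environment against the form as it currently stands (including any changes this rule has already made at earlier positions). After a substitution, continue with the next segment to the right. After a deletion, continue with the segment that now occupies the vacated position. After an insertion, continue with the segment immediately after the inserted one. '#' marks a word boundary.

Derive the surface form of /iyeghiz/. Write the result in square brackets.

[iyeghs]

1 Medial Vowel Deletion: [iyeghiz] → [iyeghz]
2 Final Devoicing: [iyeghz] → [iyeghs]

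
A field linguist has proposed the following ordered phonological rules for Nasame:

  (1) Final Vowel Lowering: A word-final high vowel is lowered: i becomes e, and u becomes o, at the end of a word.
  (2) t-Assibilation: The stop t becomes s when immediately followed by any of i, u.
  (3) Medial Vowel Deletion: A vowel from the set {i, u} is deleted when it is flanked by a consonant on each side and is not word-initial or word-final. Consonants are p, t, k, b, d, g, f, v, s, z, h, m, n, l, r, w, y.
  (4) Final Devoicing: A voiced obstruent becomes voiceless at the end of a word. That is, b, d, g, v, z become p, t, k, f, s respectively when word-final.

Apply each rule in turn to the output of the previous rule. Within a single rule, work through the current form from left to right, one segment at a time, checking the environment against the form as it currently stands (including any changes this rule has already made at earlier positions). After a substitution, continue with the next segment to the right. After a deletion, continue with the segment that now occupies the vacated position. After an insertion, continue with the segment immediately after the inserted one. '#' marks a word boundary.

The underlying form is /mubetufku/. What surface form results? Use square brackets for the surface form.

(1) Final Vowel Lowering: [mubetufku] → [mubetufko]
(2) t-Assibilation: [mubetufko] → [mubesufko]
(3) Medial Vowel Deletion: [mubesufko] → [mbesfko]
(4) Final Devoicing: no change — [mbesfko]

[mbesfko]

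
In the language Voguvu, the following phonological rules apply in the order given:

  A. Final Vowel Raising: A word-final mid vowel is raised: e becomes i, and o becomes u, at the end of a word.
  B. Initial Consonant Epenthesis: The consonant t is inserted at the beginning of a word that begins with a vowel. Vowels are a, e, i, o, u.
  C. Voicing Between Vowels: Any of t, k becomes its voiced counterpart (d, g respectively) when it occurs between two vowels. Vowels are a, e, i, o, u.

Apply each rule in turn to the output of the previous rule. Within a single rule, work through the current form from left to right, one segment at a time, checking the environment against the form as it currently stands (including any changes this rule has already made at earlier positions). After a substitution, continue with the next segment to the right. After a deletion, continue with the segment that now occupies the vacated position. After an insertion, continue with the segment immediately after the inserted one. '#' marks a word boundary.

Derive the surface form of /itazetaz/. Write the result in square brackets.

[tidazedaz]

A Final Vowel Raising: no change — [itazetaz]
B Initial Consonant Epenthesis: [itazetaz] → [titazetaz]
C Voicing Between Vowels: [titazetaz] → [tidazedaz]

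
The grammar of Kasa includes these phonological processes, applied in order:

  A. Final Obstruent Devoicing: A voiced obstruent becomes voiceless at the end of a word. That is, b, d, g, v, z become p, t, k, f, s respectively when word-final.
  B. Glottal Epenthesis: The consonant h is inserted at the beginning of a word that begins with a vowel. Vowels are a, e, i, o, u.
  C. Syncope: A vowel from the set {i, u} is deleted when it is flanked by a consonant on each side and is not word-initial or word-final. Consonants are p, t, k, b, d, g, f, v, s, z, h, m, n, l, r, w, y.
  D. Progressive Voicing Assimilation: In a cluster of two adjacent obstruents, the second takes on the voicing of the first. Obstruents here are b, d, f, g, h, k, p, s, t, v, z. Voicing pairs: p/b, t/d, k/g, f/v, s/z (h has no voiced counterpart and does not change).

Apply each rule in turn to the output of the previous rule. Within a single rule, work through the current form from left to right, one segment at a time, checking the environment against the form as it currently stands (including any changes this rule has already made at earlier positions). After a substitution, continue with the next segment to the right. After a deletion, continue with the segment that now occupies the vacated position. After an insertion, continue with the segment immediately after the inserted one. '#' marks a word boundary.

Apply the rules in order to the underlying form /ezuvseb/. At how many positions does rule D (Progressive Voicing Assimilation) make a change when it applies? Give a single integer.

1

A Final Obstruent Devoicing: [ezuvseb] → [ezuvsep]
B Glottal Epenthesis: [ezuvsep] → [hezuvsep]
C Syncope: [hezuvsep] → [hezvsep]
D Progressive Voicing Assimilation: [hezvsep] → [hezvzep]
Rule D changed 1 position(s).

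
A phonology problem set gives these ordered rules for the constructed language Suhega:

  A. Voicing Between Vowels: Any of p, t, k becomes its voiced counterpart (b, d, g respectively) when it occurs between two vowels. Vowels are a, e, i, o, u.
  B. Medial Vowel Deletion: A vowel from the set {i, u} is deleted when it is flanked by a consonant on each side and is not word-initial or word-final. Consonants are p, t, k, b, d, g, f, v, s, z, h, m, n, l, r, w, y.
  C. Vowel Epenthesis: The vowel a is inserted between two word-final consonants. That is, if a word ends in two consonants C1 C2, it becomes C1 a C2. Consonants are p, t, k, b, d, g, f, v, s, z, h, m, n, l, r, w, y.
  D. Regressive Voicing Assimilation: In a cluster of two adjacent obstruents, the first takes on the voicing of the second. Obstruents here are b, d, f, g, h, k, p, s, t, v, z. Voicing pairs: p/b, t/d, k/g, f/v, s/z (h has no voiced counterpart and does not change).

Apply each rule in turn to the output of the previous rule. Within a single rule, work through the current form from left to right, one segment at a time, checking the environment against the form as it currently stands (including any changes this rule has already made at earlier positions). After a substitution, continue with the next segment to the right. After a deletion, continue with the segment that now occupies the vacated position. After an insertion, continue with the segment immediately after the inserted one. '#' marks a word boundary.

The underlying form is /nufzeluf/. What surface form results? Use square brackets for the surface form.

A Voicing Between Vowels: no change — [nufzeluf]
B Medial Vowel Deletion: [nufzeluf] → [nfzelf]
C Vowel Epenthesis: [nfzelf] → [nfzelaf]
D Regressive Voicing Assimilation: [nfzelaf] → [nvzelaf]

[nvzelaf]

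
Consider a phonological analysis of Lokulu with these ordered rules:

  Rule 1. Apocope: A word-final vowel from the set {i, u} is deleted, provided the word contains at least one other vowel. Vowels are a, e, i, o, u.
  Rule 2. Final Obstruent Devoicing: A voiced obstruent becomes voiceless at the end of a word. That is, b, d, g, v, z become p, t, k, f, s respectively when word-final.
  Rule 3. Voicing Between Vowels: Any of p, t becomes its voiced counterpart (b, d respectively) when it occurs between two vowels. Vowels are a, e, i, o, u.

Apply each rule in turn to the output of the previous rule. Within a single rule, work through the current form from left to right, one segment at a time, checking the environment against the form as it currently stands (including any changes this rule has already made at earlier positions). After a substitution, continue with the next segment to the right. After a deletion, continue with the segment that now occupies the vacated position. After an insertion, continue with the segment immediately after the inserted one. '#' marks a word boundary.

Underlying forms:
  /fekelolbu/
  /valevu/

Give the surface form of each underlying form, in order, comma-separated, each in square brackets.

[fekelolp], [valef]

/fekelolbu/:
  Rule 1 Apocope: [fekelolbu] → [fekelolb]
  Rule 2 Final Obstruent Devoicing: [fekelolb] → [fekelolp]
  Rule 3 Voicing Between Vowels: no change — [fekelolp]
/valevu/:
  Rule 1 Apocope: [valevu] → [valev]
  Rule 2 Final Obstruent Devoicing: [valev] → [valef]
  Rule 3 Voicing Between Vowels: no change — [valef]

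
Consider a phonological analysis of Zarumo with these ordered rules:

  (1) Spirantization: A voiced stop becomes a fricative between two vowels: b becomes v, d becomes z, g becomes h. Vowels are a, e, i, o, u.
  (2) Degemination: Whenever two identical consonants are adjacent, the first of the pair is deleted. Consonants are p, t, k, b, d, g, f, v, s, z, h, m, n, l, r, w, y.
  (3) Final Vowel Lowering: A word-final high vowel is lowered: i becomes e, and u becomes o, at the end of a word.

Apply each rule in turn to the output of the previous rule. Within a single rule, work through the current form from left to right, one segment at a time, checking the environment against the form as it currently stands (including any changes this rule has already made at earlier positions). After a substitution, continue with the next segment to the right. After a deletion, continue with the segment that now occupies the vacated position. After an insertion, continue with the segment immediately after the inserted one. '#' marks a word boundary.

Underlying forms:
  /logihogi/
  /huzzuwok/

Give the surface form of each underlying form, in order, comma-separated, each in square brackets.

/logihogi/:
  (1) Spirantization: [logihogi] → [lohihohi]
  (2) Degemination: no change — [lohihohi]
  (3) Final Vowel Lowering: [lohihohi] → [lohihohe]
/huzzuwok/:
  (1) Spirantization: no change — [huzzuwok]
  (2) Degemination: [huzzuwok] → [huzuwok]
  (3) Final Vowel Lowering: no change — [huzuwok]

[lohihohe], [huzuwok]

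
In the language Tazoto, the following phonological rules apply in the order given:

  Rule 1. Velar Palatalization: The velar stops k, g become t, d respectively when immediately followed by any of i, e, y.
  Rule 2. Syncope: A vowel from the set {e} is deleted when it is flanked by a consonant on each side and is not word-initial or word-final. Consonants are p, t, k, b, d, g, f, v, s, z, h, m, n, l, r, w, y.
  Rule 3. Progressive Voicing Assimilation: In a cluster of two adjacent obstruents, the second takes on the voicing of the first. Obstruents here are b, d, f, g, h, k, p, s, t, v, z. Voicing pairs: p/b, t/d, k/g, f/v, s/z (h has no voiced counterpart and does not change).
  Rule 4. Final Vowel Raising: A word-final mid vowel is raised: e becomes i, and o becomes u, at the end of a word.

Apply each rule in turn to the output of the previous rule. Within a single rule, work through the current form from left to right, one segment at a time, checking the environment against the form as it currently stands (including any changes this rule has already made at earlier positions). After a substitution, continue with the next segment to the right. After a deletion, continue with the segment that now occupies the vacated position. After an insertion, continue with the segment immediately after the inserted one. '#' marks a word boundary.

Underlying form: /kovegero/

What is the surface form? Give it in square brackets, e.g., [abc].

Rule 1 Velar Palatalization: [kovegero] → [kovedero]
Rule 2 Syncope: [kovedero] → [kovdro]
Rule 3 Progressive Voicing Assimilation: no change — [kovdro]
Rule 4 Final Vowel Raising: [kovdro] → [kovdru]

[kovdru]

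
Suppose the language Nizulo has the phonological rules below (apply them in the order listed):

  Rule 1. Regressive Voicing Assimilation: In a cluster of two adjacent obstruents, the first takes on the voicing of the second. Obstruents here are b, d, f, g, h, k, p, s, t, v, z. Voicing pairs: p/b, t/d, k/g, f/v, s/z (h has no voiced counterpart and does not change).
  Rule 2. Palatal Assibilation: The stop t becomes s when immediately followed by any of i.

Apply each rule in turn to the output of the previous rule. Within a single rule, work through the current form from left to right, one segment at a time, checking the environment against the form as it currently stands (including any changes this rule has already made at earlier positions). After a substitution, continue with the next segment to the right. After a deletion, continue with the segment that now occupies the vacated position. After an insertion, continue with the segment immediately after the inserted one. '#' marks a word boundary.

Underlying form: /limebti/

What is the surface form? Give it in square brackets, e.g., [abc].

[limepsi]

Rule 1 Regressive Voicing Assimilation: [limebti] → [limepti]
Rule 2 Palatal Assibilation: [limepti] → [limepsi]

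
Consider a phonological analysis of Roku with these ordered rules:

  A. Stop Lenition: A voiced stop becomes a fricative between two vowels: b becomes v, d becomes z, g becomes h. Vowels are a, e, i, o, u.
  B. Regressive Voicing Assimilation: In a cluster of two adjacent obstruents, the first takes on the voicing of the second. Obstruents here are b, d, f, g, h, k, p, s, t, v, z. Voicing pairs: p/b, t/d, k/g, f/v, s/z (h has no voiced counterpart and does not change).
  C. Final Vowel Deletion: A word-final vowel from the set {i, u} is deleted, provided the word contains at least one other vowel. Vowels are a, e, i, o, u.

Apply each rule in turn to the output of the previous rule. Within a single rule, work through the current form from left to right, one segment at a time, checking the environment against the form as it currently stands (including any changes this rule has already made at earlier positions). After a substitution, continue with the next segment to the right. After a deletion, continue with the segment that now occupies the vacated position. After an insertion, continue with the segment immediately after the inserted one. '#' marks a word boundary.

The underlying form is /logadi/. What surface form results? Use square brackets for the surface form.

[lohaz]

A Stop Lenition: [logadi] → [lohazi]
B Regressive Voicing Assimilation: no change — [lohazi]
C Final Vowel Deletion: [lohazi] → [lohaz]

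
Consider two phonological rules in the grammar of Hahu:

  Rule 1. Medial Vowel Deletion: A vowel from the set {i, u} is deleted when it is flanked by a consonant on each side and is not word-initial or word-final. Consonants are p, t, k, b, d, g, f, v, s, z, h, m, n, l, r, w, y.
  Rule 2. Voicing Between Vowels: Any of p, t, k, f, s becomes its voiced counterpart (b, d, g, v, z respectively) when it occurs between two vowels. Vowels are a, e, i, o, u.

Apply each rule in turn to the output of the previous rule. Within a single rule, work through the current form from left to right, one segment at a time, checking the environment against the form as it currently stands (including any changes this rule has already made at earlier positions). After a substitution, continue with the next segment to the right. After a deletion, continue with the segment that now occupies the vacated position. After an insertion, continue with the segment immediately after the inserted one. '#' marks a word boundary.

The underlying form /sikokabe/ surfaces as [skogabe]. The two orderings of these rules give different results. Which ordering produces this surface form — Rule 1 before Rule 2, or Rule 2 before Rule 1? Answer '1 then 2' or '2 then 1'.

1 then 2

Order 1 then 2:
  1 Medial Vowel Deletion: [sikokabe] → [skokabe]
  2 Voicing Between Vowels: [skokabe] → [skogabe]
  result: [skogabe]
Order 2 then 1:
  2 Voicing Between Vowels: [sikokabe] → [sigogabe]
  1 Medial Vowel Deletion: [sigogabe] → [sgogabe]
  result: [sgogabe]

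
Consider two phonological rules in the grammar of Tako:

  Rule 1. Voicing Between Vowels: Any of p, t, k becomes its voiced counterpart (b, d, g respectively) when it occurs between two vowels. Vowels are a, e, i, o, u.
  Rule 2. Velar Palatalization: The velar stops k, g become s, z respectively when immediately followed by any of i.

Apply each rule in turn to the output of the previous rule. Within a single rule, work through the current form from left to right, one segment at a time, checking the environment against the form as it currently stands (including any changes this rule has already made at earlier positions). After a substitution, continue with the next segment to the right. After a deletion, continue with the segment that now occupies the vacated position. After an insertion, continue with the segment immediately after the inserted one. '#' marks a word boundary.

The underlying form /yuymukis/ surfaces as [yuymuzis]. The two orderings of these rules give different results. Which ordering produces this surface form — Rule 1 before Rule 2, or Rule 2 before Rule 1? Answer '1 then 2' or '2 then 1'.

1 then 2

Order 1 then 2:
  1 Voicing Between Vowels: [yuymukis] → [yuymugis]
  2 Velar Palatalization: [yuymugis] → [yuymuzis]
  result: [yuymuzis]
Order 2 then 1:
  2 Velar Palatalization: [yuymukis] → [yuymusis]
  1 Voicing Between Vowels: no change — [yuymusis]
  result: [yuymusis]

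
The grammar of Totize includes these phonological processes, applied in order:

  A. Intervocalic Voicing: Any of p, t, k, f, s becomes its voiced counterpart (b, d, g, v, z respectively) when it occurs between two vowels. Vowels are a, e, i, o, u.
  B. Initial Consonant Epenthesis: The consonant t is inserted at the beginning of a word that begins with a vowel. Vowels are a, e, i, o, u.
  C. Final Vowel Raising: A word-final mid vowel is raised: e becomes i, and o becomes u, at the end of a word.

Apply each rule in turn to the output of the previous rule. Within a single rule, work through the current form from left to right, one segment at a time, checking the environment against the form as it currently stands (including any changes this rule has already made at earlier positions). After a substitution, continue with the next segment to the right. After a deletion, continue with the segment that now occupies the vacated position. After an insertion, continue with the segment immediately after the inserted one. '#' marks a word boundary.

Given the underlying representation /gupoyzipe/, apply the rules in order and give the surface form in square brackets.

A Intervocalic Voicing: [gupoyzipe] → [guboyzibe]
B Initial Consonant Epenthesis: no change — [guboyzibe]
C Final Vowel Raising: [guboyzibe] → [guboyzibi]

[guboyzibi]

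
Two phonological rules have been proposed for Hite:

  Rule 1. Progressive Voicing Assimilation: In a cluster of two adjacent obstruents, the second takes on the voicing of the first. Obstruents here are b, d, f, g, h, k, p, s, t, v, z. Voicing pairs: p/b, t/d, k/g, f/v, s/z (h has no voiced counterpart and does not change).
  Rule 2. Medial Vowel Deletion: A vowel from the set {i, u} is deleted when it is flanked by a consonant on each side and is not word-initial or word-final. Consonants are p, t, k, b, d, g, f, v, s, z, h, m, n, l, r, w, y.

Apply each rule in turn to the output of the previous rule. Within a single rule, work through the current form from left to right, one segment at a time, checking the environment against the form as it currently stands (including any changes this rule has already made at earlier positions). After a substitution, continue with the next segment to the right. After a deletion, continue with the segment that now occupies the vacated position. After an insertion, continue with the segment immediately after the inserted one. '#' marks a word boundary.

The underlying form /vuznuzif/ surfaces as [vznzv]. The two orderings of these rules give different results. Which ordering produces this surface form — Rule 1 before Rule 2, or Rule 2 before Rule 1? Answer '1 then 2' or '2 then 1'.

2 then 1

Order 1 then 2:
  1 Progressive Voicing Assimilation: no change — [vuznuzif]
  2 Medial Vowel Deletion: [vuznuzif] → [vznzf]
  result: [vznzf]
Order 2 then 1:
  2 Medial Vowel Deletion: [vuznuzif] → [vznzf]
  1 Progressive Voicing Assimilation: [vznzf] → [vznzv]
  result: [vznzv]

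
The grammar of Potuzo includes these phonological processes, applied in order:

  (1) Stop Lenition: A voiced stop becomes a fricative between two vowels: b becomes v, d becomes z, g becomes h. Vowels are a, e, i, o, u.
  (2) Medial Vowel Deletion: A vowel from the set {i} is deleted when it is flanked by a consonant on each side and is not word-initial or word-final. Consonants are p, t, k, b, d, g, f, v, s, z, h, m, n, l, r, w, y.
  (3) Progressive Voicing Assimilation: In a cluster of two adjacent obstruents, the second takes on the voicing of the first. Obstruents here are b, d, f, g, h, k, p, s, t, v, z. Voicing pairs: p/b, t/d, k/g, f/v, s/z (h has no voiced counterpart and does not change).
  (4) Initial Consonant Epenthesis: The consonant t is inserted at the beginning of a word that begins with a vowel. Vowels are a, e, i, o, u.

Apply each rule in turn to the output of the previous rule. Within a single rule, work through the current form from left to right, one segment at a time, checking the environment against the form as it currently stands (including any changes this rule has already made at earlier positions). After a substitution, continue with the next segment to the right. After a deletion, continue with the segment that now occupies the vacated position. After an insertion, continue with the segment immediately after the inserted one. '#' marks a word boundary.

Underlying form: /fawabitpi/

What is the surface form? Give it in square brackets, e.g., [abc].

[fawavdbi]

(1) Stop Lenition: [fawabitpi] → [fawavitpi]
(2) Medial Vowel Deletion: [fawavitpi] → [fawavtpi]
(3) Progressive Voicing Assimilation: [fawavtpi] → [fawavdbi]
(4) Initial Consonant Epenthesis: no change — [fawavdbi]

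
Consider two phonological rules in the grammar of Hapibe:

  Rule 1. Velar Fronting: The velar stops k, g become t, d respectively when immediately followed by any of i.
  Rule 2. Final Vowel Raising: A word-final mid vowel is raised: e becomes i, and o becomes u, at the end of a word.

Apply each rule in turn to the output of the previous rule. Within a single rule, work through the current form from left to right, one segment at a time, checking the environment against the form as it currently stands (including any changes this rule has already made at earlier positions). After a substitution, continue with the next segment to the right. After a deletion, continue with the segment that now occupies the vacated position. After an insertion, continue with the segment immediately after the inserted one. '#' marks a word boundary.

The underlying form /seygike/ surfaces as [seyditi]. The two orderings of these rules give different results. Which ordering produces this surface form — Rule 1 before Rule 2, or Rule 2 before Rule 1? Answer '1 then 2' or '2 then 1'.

2 then 1

Order 1 then 2:
  1 Velar Fronting: [seygike] → [seydike]
  2 Final Vowel Raising: [seydike] → [seydiki]
  result: [seydiki]
Order 2 then 1:
  2 Final Vowel Raising: [seygike] → [seygiki]
  1 Velar Fronting: [seygiki] → [seyditi]
  result: [seyditi]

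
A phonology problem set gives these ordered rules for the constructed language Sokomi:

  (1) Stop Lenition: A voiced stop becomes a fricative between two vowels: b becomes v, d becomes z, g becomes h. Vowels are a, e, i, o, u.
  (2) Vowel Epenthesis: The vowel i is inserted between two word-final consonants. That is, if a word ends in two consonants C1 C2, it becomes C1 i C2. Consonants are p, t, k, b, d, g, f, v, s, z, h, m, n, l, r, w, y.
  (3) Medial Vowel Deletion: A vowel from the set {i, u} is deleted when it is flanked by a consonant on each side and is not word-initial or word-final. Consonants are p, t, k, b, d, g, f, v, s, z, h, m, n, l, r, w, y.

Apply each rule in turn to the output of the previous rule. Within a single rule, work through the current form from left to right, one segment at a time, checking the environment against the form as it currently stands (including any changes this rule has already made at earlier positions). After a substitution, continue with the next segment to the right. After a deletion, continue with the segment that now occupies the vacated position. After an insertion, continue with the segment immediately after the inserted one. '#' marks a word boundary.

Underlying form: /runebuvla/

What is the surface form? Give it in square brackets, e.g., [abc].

[rnevvla]

(1) Stop Lenition: [runebuvla] → [runevuvla]
(2) Vowel Epenthesis: no change — [runevuvla]
(3) Medial Vowel Deletion: [runevuvla] → [rnevvla]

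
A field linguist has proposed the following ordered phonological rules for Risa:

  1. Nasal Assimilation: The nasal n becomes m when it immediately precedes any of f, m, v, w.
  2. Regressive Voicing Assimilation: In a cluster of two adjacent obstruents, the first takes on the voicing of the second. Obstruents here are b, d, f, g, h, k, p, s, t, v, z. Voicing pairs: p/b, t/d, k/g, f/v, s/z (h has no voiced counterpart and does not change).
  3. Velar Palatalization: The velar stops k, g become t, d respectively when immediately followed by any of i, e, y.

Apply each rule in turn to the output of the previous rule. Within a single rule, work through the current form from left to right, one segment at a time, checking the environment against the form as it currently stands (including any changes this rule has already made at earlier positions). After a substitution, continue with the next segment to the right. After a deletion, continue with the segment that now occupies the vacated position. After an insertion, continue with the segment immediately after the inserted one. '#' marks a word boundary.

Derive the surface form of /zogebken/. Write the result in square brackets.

1 Nasal Assimilation: no change — [zogebken]
2 Regressive Voicing Assimilation: [zogebken] → [zogepken]
3 Velar Palatalization: [zogepken] → [zodepten]

[zodepten]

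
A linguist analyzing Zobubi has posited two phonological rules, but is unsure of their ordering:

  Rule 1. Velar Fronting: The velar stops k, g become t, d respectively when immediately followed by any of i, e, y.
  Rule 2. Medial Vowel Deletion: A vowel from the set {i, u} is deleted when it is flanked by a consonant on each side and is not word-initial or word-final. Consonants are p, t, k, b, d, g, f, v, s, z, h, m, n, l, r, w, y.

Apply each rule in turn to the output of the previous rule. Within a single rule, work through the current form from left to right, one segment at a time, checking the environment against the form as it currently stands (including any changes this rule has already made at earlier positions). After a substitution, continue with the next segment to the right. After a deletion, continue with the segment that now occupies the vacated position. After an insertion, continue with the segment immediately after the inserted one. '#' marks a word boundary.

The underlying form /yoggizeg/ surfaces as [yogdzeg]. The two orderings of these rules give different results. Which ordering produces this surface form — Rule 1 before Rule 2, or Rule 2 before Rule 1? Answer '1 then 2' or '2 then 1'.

Order 1 then 2:
  1 Velar Fronting: [yoggizeg] → [yogdizeg]
  2 Medial Vowel Deletion: [yogdizeg] → [yogdzeg]
  result: [yogdzeg]
Order 2 then 1:
  2 Medial Vowel Deletion: [yoggizeg] → [yoggzeg]
  1 Velar Fronting: no change — [yoggzeg]
  result: [yoggzeg]

1 then 2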